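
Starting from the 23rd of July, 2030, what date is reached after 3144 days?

+365 (one year) → Jul 23, 2031 (2779 left).
+366 (one year; includes Feb 29, 2032) → Jul 23, 2032 (2413 left).
+365 (one year) → Jul 23, 2033 (2048 left).
+365 (one year) → Jul 23, 2034 (1683 left).
+365 (one year) → Jul 23, 2035 (1318 left).
+366 (one year; includes Feb 29, 2036) → Jul 23, 2036 (952 left).
+365 (one year) → Jul 23, 2037 (587 left).
+365 (one year) → Jul 23, 2038 (222 left).
Jul has 31 days: +9 → Aug 1, 2038 (213 left).
Aug has 31 days: +31 → Sep 1, 2038 (182 left).
Sep has 30 days: +30 → Oct 1, 2038 (152 left).
Oct has 31 days: +31 → Nov 1, 2038 (121 left).
Nov has 30 days: +30 → Dec 1, 2038 (91 left).
Dec has 31 days: +31 → Jan 1, 2039 (60 left).
Jan has 31 days: +31 → Feb 1, 2039 (29 left).
Feb has 28 days: +28 → Mar 1, 2039 (1 left).
+1 → Mar 2, 2039.

March 2, 2039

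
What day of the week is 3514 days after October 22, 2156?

Friday

First find the weekday of Oct 22, 2156. Doomsday rule: the anchor day for the 2100s is Sunday. For year 56: 56÷12 = 4 r 8, and 8÷4 = 2, so 4+8+2 = 14.
Sunday + 14 ≡ Sunday — that's 2156's doomsday.
In October the doomsday date is Oct 10.
Oct 22 is 12 days after Oct 10; 12 mod 7 = 5, so Sunday + 5 = Friday.
3514 mod 7 = 0, so 3514 days after a Friday is Friday + 0 = Friday.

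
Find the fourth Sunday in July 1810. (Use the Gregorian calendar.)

July 22, 1810

July 1, 1810 is a Sunday.
The first Sunday is therefore July 1 (same day).
The fourth Sunday is 1 + 3×7 = July 22.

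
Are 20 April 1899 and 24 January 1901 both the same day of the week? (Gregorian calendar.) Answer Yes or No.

Yes

From Apr 20, 1899 to Jan 24, 1901 is 644 days.
644 mod 7 = 0, so they are the same weekday.
(Apr 20, 1899 is a Thursday; Jan 24, 1901 is a Thursday.)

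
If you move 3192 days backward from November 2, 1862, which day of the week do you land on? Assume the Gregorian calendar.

Nov 2, 1862 is a Sunday.
3192 mod 7 = 0, so 3192 days before a Sunday is Sunday − 0 = Sunday.

Sunday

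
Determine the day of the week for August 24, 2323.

Friday

Doomsday rule: the anchor day for the 2300s is Wednesday. For year 23: 23÷12 = 1 r 11, and 11÷4 = 2, so 1+11+2 = 14.
Wednesday + 14 ≡ Wednesday — that's 2323's doomsday.
In August the doomsday date is Aug 8.
Aug 24 is 16 days after Aug 8; 16 mod 7 = 2, so Wednesday + 2 = Friday.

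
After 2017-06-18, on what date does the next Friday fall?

June 23, 2017

Jun 18, 2017 is a Sunday.
From Sunday to the next Friday is 5 days.
Jun 18, 2017 + 5 = Jun 23, 2017.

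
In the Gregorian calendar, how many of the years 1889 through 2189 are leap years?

Multiples of 4 in [1889,2189]: 75.
Of those, multiples of 100: 3 (not leap unless ÷400).
Multiples of 400: 1.
Leap years = 75 − 3 + 1 = 73.

73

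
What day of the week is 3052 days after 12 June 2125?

Tuesday

Jun 12, 2125 is a Tuesday.
3052 mod 7 = 0, so 3052 days after a Tuesday is Tuesday + 0 = Tuesday.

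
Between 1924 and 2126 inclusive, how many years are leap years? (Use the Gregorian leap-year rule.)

Multiples of 4 in [1924,2126]: 51.
Of those, multiples of 100: 2 (not leap unless ÷400).
Multiples of 400: 1.
Leap years = 51 − 2 + 1 = 50.

50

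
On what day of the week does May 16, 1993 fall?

January 1, 1993 is a Friday.
Jan 1, 1993 → Feb 1, 1993: 31 days (January has 31).
Feb 1, 1993 → Mar 1, 1993: 28 days (February has 28).
Mar 1, 1993 → Apr 1, 1993: 31 days (March has 31).
Apr 1, 1993 → May 1, 1993: 30 days (April has 30).
May 1, 1993 → May 16, 1993: 15 days.
Total: 135 days.
135 mod 7 = 2, so Friday + 2 = Sunday.

Sunday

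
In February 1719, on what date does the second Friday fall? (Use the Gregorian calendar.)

February 10, 1719

February 1, 1719 is a Wednesday.
The first Friday is therefore February 3 (2 days later).
The second Friday is 3 + 1×7 = February 10.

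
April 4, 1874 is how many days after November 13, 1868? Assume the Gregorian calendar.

Nov 13, 1868 → Nov 13, 1869: 365 days.
Nov 13, 1869 → Nov 13, 1870: 365 days.
Nov 13, 1870 → Nov 13, 1871: 365 days.
Nov 13, 1871 → Nov 13, 1872: 366 days (Feb 29, 1872 is in that span).
Nov 13, 1872 → Nov 13, 1873: 365 days.
Nov 13, 1873 → Dec 13, 1873: 30 days (November has 30).
Dec 13, 1873 → Jan 13, 1874: 31 days (December has 31).
Jan 13, 1874 → Feb 13, 1874: 31 days (January has 31).
Feb 13, 1874 → Mar 13, 1874: 28 days (February has 28).
Mar 13, 1874 → Apr 4, 1874: 22 days.
Total: 1968 days.

1968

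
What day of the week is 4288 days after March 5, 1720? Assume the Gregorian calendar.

Mar 5, 1720 is a Tuesday.
4288 mod 7 = 4, so 4288 days after a Tuesday is Tuesday + 4 = Saturday.

Saturday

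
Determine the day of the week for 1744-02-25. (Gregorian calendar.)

Tuesday

Doomsday rule: the anchor day for the 1700s is Sunday. For year 44: 44÷12 = 3 r 8, and 8÷4 = 2, so 3+8+2 = 13.
Sunday + 13 ≡ Saturday — that's 1744's doomsday.
In February the doomsday date is Feb 29 (1744 is a leap year (divisible by 4)).
Feb 25 is 4 days before Feb 29; 4 mod 7 = 4, so Saturday − 4 = Tuesday.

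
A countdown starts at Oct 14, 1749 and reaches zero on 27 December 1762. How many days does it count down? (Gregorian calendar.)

Oct 14, 1749 → Oct 14, 1750: 365 days.
Oct 14, 1750 → Oct 14, 1751: 365 days.
Oct 14, 1751 → Oct 14, 1752: 366 days (Feb 29, 1752 is in that span).
Oct 14, 1752 → Oct 14, 1753: 365 days.
Oct 14, 1753 → Oct 14, 1754: 365 days.
Oct 14, 1754 → Oct 14, 1755: 365 days.
Oct 14, 1755 → Oct 14, 1756: 366 days (Feb 29, 1756 is in that span).
Oct 14, 1756 → Oct 14, 1757: 365 days.
Oct 14, 1757 → Oct 14, 1758: 365 days.
Oct 14, 1758 → Oct 14, 1759: 365 days.
Oct 14, 1759 → Oct 14, 1760: 366 days (Feb 29, 1760 is in that span).
Oct 14, 1760 → Oct 14, 1761: 365 days.
Oct 14, 1761 → Oct 14, 1762: 365 days.
Oct 14, 1762 → Nov 14, 1762: 31 days (October has 31).
Nov 14, 1762 → Dec 14, 1762: 30 days (November has 30).
Dec 14, 1762 → Dec 27, 1762: 13 days.
Total: 4822 days.

4822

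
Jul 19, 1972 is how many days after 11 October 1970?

647

Oct 11, 1970 → Oct 11, 1971: 365 days.
Oct 11, 1971 → Nov 11, 1971: 31 days (October has 31).
Nov 11, 1971 → Dec 11, 1971: 30 days (November has 30).
Dec 11, 1971 → Jan 11, 1972: 31 days (December has 31).
Jan 11, 1972 → Feb 11, 1972: 31 days (January has 31).
Feb 11, 1972 → Mar 11, 1972: 29 days (February has 29).
Mar 11, 1972 → Apr 11, 1972: 31 days (March has 31).
Apr 11, 1972 → May 11, 1972: 30 days (April has 30).
May 11, 1972 → Jun 11, 1972: 31 days (May has 31).
Jun 11, 1972 → Jul 11, 1972: 30 days (June has 30).
Jul 11, 1972 → Jul 19, 1972: 8 days.
Total: 647 days.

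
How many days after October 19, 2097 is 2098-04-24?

Oct 19, 2097 → Nov 19, 2097: 31 days (October has 31).
Nov 19, 2097 → Dec 19, 2097: 30 days (November has 30).
Dec 19, 2097 → Jan 19, 2098: 31 days (December has 31).
Jan 19, 2098 → Feb 19, 2098: 31 days (January has 31).
Feb 19, 2098 → Mar 19, 2098: 28 days (February has 28).
Mar 19, 2098 → Apr 19, 2098: 31 days (March has 31).
Apr 19, 2098 → Apr 24, 2098: 5 days.
Total: 187 days.

187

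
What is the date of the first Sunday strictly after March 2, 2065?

March 8, 2065

Mar 2, 2065 is a Monday.
From Monday to the next Sunday is 6 days.
Mar 2, 2065 + 6 = Mar 8, 2065.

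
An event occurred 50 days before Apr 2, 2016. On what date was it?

−2 → Mar 31, 2016 (end of Mar, 31 days; 48 left).
−31 → Feb 29, 2016 (end of Feb, 29 days; 17 left).
−17 → Feb 12, 2016.

February 12, 2016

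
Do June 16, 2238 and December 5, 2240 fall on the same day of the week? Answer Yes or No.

Yes

From Jun 16, 2238 to Dec 5, 2240 is 903 days.
903 mod 7 = 0, so they are the same weekday.
(Jun 16, 2238 is a Saturday; Dec 5, 2240 is a Saturday.)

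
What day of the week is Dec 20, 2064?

Doomsday rule: the anchor day for the 2000s is Tuesday. For year 64: 64÷12 = 5 r 4, and 4÷4 = 1, so 5+4+1 = 10.
Tuesday + 10 ≡ Friday — that's 2064's doomsday.
In December the doomsday date is Dec 12.
Dec 20 is 8 days after Dec 12; 8 mod 7 = 1, so Friday + 1 = Saturday.

Saturday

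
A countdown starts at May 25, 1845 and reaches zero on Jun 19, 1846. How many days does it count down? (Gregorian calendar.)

May 25, 1845 → Jun 25, 1845: 31 days (May has 31).
Jun 25, 1845 → Jul 25, 1845: 30 days (June has 30).
Jul 25, 1845 → Aug 25, 1845: 31 days (July has 31).
Aug 25, 1845 → Sep 25, 1845: 31 days (August has 31).
Sep 25, 1845 → Oct 25, 1845: 30 days (September has 30).
Oct 25, 1845 → Nov 25, 1845: 31 days (October has 31).
Nov 25, 1845 → Dec 25, 1845: 30 days (November has 30).
Dec 25, 1845 → Jan 25, 1846: 31 days (December has 31).
Jan 25, 1846 → Feb 25, 1846: 31 days (January has 31).
Feb 25, 1846 → Mar 25, 1846: 28 days (February has 28).
Mar 25, 1846 → Apr 25, 1846: 31 days (March has 31).
Apr 25, 1846 → May 25, 1846: 30 days (April has 30).
May 25, 1846 → Jun 19, 1846: 25 days.
Total: 390 days.

390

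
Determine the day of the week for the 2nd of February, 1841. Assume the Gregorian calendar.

Tuesday

Doomsday rule: the anchor day for the 1800s is Friday. For year 41: 41÷12 = 3 r 5, and 5÷4 = 1, so 3+5+1 = 9.
Friday + 9 ≡ Sunday — that's 1841's doomsday.
In February the doomsday date is Feb 28 (1841 is not a leap year).
Feb 2 is 26 days before Feb 28; 26 mod 7 = 5, so Sunday − 5 = Tuesday.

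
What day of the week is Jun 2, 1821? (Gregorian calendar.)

Doomsday rule: the anchor day for the 1800s is Friday. For year 21: 21÷12 = 1 r 9, and 9÷4 = 2, so 1+9+2 = 12.
Friday + 12 ≡ Wednesday — that's 1821's doomsday.
In June the doomsday date is Jun 6.
Jun 2 is 4 days before Jun 6; 4 mod 7 = 4, so Wednesday − 4 = Saturday.

Saturday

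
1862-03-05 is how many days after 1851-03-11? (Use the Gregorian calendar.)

4012

Mar 11, 1851 → Mar 11, 1852: 366 days (Feb 29, 1852 is in that span).
Mar 11, 1852 → Mar 11, 1853: 365 days.
Mar 11, 1853 → Mar 11, 1854: 365 days.
Mar 11, 1854 → Mar 11, 1855: 365 days.
Mar 11, 1855 → Mar 11, 1856: 366 days (Feb 29, 1856 is in that span).
Mar 11, 1856 → Mar 11, 1857: 365 days.
Mar 11, 1857 → Mar 11, 1858: 365 days.
Mar 11, 1858 → Mar 11, 1859: 365 days.
Mar 11, 1859 → Mar 11, 1860: 366 days (Feb 29, 1860 is in that span).
Mar 11, 1860 → Mar 11, 1861: 365 days.
Mar 11, 1861 → Apr 11, 1861: 31 days (March has 31).
Apr 11, 1861 → May 11, 1861: 30 days (April has 30).
May 11, 1861 → Jun 11, 1861: 31 days (May has 31).
Jun 11, 1861 → Jul 11, 1861: 30 days (June has 30).
Jul 11, 1861 → Aug 11, 1861: 31 days (July has 31).
Aug 11, 1861 → Sep 11, 1861: 31 days (August has 31).
Sep 11, 1861 → Oct 11, 1861: 30 days (September has 30).
Oct 11, 1861 → Nov 11, 1861: 31 days (October has 31).
Nov 11, 1861 → Dec 11, 1861: 30 days (November has 30).
Dec 11, 1861 → Jan 11, 1862: 31 days (December has 31).
Jan 11, 1862 → Feb 11, 1862: 31 days (January has 31).
Feb 11, 1862 → Mar 5, 1862: 22 days.
Total: 4012 days.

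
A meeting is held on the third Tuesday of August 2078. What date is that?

August 1, 2078 is a Monday.
The first Tuesday is therefore August 2 (1 days later).
The third Tuesday is 2 + 2×7 = August 16.

August 16, 2078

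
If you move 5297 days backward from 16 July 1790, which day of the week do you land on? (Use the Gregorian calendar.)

Sunday

Jul 16, 1790 is a Friday.
5297 mod 7 = 5, so 5297 days before a Friday is Friday − 5 = Sunday.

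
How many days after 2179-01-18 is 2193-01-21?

Jan 18, 2179 → Jan 18, 2180: 365 days.
Jan 18, 2180 → Jan 18, 2181: 366 days (Feb 29, 2180 is in that span).
Jan 18, 2181 → Jan 18, 2182: 365 days.
Jan 18, 2182 → Jan 18, 2183: 365 days.
Jan 18, 2183 → Jan 18, 2184: 365 days.
Jan 18, 2184 → Jan 18, 2185: 366 days (Feb 29, 2184 is in that span).
Jan 18, 2185 → Jan 18, 2186: 365 days.
Jan 18, 2186 → Jan 18, 2187: 365 days.
Jan 18, 2187 → Jan 18, 2188: 365 days.
Jan 18, 2188 → Jan 18, 2189: 366 days (Feb 29, 2188 is in that span).
Jan 18, 2189 → Jan 18, 2190: 365 days.
Jan 18, 2190 → Jan 18, 2191: 365 days.
Jan 18, 2191 → Jan 18, 2192: 365 days.
Jan 18, 2192 → Feb 18, 2192: 31 days (January has 31).
Feb 18, 2192 → Mar 18, 2192: 29 days (February has 29).
Mar 18, 2192 → Apr 18, 2192: 31 days (March has 31).
Apr 18, 2192 → May 18, 2192: 30 days (April has 30).
May 18, 2192 → Jun 18, 2192: 31 days (May has 31).
Jun 18, 2192 → Jul 18, 2192: 30 days (June has 30).
Jul 18, 2192 → Aug 18, 2192: 31 days (July has 31).
Aug 18, 2192 → Sep 18, 2192: 31 days (August has 31).
Sep 18, 2192 → Oct 18, 2192: 30 days (September has 30).
Oct 18, 2192 → Nov 18, 2192: 31 days (October has 31).
Nov 18, 2192 → Dec 18, 2192: 30 days (November has 30).
Dec 18, 2192 → Jan 18, 2193: 31 days (December has 31).
Jan 18, 2193 → Jan 21, 2193: 3 days.
Total: 5117 days.

5117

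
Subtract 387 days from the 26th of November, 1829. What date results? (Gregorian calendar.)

November 4, 1828

−26 → Oct 31, 1829 (end of Oct, 31 days; 361 left).
−31 → Sep 30, 1829 (end of Sep, 30 days; 330 left).
−30 → Aug 31, 1829 (end of Aug, 31 days; 300 left).
−31 → Jul 31, 1829 (end of Jul, 31 days; 269 left).
−31 → Jun 30, 1829 (end of Jun, 30 days; 238 left).
−30 → May 31, 1829 (end of May, 31 days; 208 left).
−31 → Apr 30, 1829 (end of Apr, 30 days; 177 left).
−30 → Mar 31, 1829 (end of Mar, 31 days; 147 left).
−31 → Feb 28, 1829 (end of Feb, 28 days; 116 left).
−28 → Jan 31, 1829 (end of Jan, 31 days; 88 left).
−31 → Dec 31, 1828 (end of Dec, 31 days; 57 left).
−31 → Nov 30, 1828 (end of Nov, 30 days; 26 left).
−26 → Nov 4, 1828.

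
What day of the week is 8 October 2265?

Doomsday rule: the anchor day for the 2200s is Friday. For year 65: 65÷12 = 5 r 5, and 5÷4 = 1, so 5+5+1 = 11.
Friday + 11 ≡ Tuesday — that's 2265's doomsday.
In October the doomsday date is Oct 10.
Oct 8 is 2 days before Oct 10; 2 mod 7 = 2, so Tuesday − 2 = Sunday.

Sunday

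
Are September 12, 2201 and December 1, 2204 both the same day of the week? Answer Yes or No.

From Sep 12, 2201 to Dec 1, 2204 is 1176 days.
1176 mod 7 = 0, so they are the same weekday.
(Sep 12, 2201 is a Saturday; Dec 1, 2204 is a Saturday.)

Yes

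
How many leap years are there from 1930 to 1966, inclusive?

Multiples of 4 in [1930,1966]: 9.
Of those, multiples of 100: 0 (not leap unless ÷400).
Multiples of 400: 0.
Leap years = 9 − 0 + 0 = 9.

9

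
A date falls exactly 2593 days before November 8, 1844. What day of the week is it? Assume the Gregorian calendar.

First find the weekday of Nov 8, 1844. Doomsday rule: the anchor day for the 1800s is Friday. For year 44: 44÷12 = 3 r 8, and 8÷4 = 2, so 3+8+2 = 13.
Friday + 13 ≡ Thursday — that's 1844's doomsday.
In November the doomsday date is Nov 7.
Nov 8 is 1 day after Nov 7; 1 mod 7 = 1, so Thursday + 1 = Friday.
2593 mod 7 = 3, so 2593 days before a Friday is Friday − 3 = Tuesday.

Tuesday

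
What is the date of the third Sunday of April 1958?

April 20, 1958

April 1, 1958 is a Tuesday.
The first Sunday is therefore April 6 (5 days later).
The third Sunday is 6 + 2×7 = April 20.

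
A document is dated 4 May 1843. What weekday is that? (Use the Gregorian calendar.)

Thursday

Doomsday rule: the anchor day for the 1800s is Friday. For year 43: 43÷12 = 3 r 7, and 7÷4 = 1, so 3+7+1 = 11.
Friday + 11 ≡ Tuesday — that's 1843's doomsday.
In May the doomsday date is May 9.
May 4 is 5 days before May 9; 5 mod 7 = 5, so Tuesday − 5 = Thursday.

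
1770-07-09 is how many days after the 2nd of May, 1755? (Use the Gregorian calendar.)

May 2, 1755 → May 2, 1756: 366 days (Feb 29, 1756 is in that span).
May 2, 1756 → May 2, 1757: 365 days.
May 2, 1757 → May 2, 1758: 365 days.
May 2, 1758 → May 2, 1759: 365 days.
May 2, 1759 → May 2, 1760: 366 days (Feb 29, 1760 is in that span).
May 2, 1760 → May 2, 1761: 365 days.
May 2, 1761 → May 2, 1762: 365 days.
May 2, 1762 → May 2, 1763: 365 days.
May 2, 1763 → May 2, 1764: 366 days (Feb 29, 1764 is in that span).
May 2, 1764 → May 2, 1765: 365 days.
May 2, 1765 → May 2, 1766: 365 days.
May 2, 1766 → May 2, 1767: 365 days.
May 2, 1767 → May 2, 1768: 366 days (Feb 29, 1768 is in that span).
May 2, 1768 → May 2, 1769: 365 days.
May 2, 1769 → May 2, 1770: 365 days.
May 2, 1770 → Jun 2, 1770: 31 days (May has 31).
Jun 2, 1770 → Jul 2, 1770: 30 days (June has 30).
Jul 2, 1770 → Jul 9, 1770: 7 days.
Total: 5547 days.

5547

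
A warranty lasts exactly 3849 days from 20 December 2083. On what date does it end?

July 4, 2094

+366 (one year; includes Feb 29, 2084) → Dec 20, 2084 (3483 left).
+365 (one year) → Dec 20, 2085 (3118 left).
+365 (one year) → Dec 20, 2086 (2753 left).
+365 (one year) → Dec 20, 2087 (2388 left).
+366 (one year; includes Feb 29, 2088) → Dec 20, 2088 (2022 left).
+365 (one year) → Dec 20, 2089 (1657 left).
+365 (one year) → Dec 20, 2090 (1292 left).
+365 (one year) → Dec 20, 2091 (927 left).
+366 (one year; includes Feb 29, 2092) → Dec 20, 2092 (561 left).
+365 (one year) → Dec 20, 2093 (196 left).
Dec has 31 days: +12 → Jan 1, 2094 (184 left).
Jan has 31 days: +31 → Feb 1, 2094 (153 left).
Feb has 28 days: +28 → Mar 1, 2094 (125 left).
Mar has 31 days: +31 → Apr 1, 2094 (94 left).
Apr has 30 days: +30 → May 1, 2094 (64 left).
May has 31 days: +31 → Jun 1, 2094 (33 left).
Jun has 30 days: +30 → Jul 1, 2094 (3 left).
+3 → Jul 4, 2094.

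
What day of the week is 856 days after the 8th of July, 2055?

Saturday

Jul 8, 2055 is a Thursday.
856 mod 7 = 2, so 856 days after a Thursday is Thursday + 2 = Saturday.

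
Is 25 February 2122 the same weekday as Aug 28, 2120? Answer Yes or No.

From Aug 28, 2120 to Feb 25, 2122 is 546 days.
546 mod 7 = 0, so they are the same weekday.
(Aug 28, 2120 is a Wednesday; Feb 25, 2122 is a Wednesday.)

Yes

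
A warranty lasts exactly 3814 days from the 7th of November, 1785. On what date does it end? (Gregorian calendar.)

+365 (one year) → Nov 7, 1786 (3449 left).
+365 (one year) → Nov 7, 1787 (3084 left).
+366 (one year; includes Feb 29, 1788) → Nov 7, 1788 (2718 left).
+365 (one year) → Nov 7, 1789 (2353 left).
+365 (one year) → Nov 7, 1790 (1988 left).
+365 (one year) → Nov 7, 1791 (1623 left).
+366 (one year; includes Feb 29, 1792) → Nov 7, 1792 (1257 left).
+365 (one year) → Nov 7, 1793 (892 left).
+365 (one year) → Nov 7, 1794 (527 left).
+365 (one year) → Nov 7, 1795 (162 left).
Nov has 30 days: +24 → Dec 1, 1795 (138 left).
Dec has 31 days: +31 → Jan 1, 1796 (107 left).
Jan has 31 days: +31 → Feb 1, 1796 (76 left).
Feb has 29 days: +29 → Mar 1, 1796 (47 left).
Mar has 31 days: +31 → Apr 1, 1796 (16 left).
+16 → Apr 17, 1796.

April 17, 1796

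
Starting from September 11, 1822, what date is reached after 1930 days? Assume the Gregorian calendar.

+365 (one year) → Sep 11, 1823 (1565 left).
+366 (one year; includes Feb 29, 1824) → Sep 11, 1824 (1199 left).
+365 (one year) → Sep 11, 1825 (834 left).
+365 (one year) → Sep 11, 1826 (469 left).
+365 (one year) → Sep 11, 1827 (104 left).
Sep has 30 days: +20 → Oct 1, 1827 (84 left).
Oct has 31 days: +31 → Nov 1, 1827 (53 left).
Nov has 30 days: +30 → Dec 1, 1827 (23 left).
+23 → Dec 24, 1827.

December 24, 1827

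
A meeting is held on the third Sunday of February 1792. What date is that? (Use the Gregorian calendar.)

February 19, 1792

February 1, 1792 is a Wednesday.
The first Sunday is therefore February 5 (4 days later).
The third Sunday is 5 + 2×7 = February 19.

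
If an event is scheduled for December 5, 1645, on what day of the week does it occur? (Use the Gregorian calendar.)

Doomsday rule: the anchor day for the 1600s is Tuesday. For year 45: 45÷12 = 3 r 9, and 9÷4 = 2, so 3+9+2 = 14.
Tuesday + 14 ≡ Tuesday — that's 1645's doomsday.
In December the doomsday date is Dec 12.
Dec 5 is 7 days before Dec 12; 7 mod 7 = 0, so Tuesday − 0 = Tuesday.

Tuesday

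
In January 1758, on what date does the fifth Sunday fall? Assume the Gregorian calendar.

January 29, 1758

January 1, 1758 is a Sunday.
The first Sunday is therefore January 1 (same day).
The fifth Sunday is 1 + 4×7 = January 29.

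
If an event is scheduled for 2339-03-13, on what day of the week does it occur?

Doomsday rule: the anchor day for the 2300s is Wednesday. For year 39: 39÷12 = 3 r 3, and 3÷4 = 0, so 3+3+0 = 6.
Wednesday + 6 ≡ Tuesday — that's 2339's doomsday.
In March the doomsday date is Mar 14.
Mar 13 is 1 day before Mar 14; 1 mod 7 = 1, so Tuesday − 1 = Monday.

Monday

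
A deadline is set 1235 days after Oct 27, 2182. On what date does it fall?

March 15, 2186

+365 (one year) → Oct 27, 2183 (870 left).
+366 (one year; includes Feb 29, 2184) → Oct 27, 2184 (504 left).
+365 (one year) → Oct 27, 2185 (139 left).
Oct has 31 days: +5 → Nov 1, 2185 (134 left).
Nov has 30 days: +30 → Dec 1, 2185 (104 left).
Dec has 31 days: +31 → Jan 1, 2186 (73 left).
Jan has 31 days: +31 → Feb 1, 2186 (42 left).
Feb has 28 days: +28 → Mar 1, 2186 (14 left).
+14 → Mar 15, 2186.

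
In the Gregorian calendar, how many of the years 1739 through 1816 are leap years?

19

Multiples of 4 in [1739,1816]: 20.
Of those, multiples of 100: 1 (not leap unless ÷400).
Multiples of 400: 0.
Leap years = 20 − 1 + 0 = 19.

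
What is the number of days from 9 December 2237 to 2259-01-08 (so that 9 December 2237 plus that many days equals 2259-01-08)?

Dec 9, 2237 → Dec 9, 2238: 365 days.
Dec 9, 2238 → Dec 9, 2239: 365 days.
Dec 9, 2239 → Dec 9, 2240: 366 days (Feb 29, 2240 is in that span).
Dec 9, 2240 → Dec 9, 2241: 365 days.
Dec 9, 2241 → Dec 9, 2242: 365 days.
Dec 9, 2242 → Dec 9, 2243: 365 days.
Dec 9, 2243 → Dec 9, 2244: 366 days (Feb 29, 2244 is in that span).
Dec 9, 2244 → Dec 9, 2245: 365 days.
Dec 9, 2245 → Dec 9, 2246: 365 days.
Dec 9, 2246 → Dec 9, 2247: 365 days.
Dec 9, 2247 → Dec 9, 2248: 366 days (Feb 29, 2248 is in that span).
Dec 9, 2248 → Dec 9, 2249: 365 days.
Dec 9, 2249 → Dec 9, 2250: 365 days.
Dec 9, 2250 → Dec 9, 2251: 365 days.
Dec 9, 2251 → Dec 9, 2252: 366 days (Feb 29, 2252 is in that span).
Dec 9, 2252 → Dec 9, 2253: 365 days.
Dec 9, 2253 → Dec 9, 2254: 365 days.
Dec 9, 2254 → Dec 9, 2255: 365 days.
Dec 9, 2255 → Dec 9, 2256: 366 days (Feb 29, 2256 is in that span).
Dec 9, 2256 → Dec 9, 2257: 365 days.
Dec 9, 2257 → Jan 9, 2258: 31 days (December has 31).
Jan 9, 2258 → Feb 9, 2258: 31 days (January has 31).
Feb 9, 2258 → Mar 9, 2258: 28 days (February has 28).
Mar 9, 2258 → Apr 9, 2258: 31 days (March has 31).
Apr 9, 2258 → May 9, 2258: 30 days (April has 30).
May 9, 2258 → Jun 9, 2258: 31 days (May has 31).
Jun 9, 2258 → Jul 9, 2258: 30 days (June has 30).
Jul 9, 2258 → Aug 9, 2258: 31 days (July has 31).
Aug 9, 2258 → Sep 9, 2258: 31 days (August has 31).
Sep 9, 2258 → Oct 9, 2258: 30 days (September has 30).
Oct 9, 2258 → Nov 9, 2258: 31 days (October has 31).
Nov 9, 2258 → Dec 9, 2258: 30 days (November has 30).
Dec 9, 2258 → Jan 8, 2259: 30 days.
Total: 7700 days.

7700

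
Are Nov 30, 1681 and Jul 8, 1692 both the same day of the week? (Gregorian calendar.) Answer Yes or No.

No

From Nov 30, 1681 to Jul 8, 1692 is 3873 days.
3873 mod 7 = 2, so they are different weekdays.
(Nov 30, 1681 is a Sunday; Jul 8, 1692 is a Tuesday.)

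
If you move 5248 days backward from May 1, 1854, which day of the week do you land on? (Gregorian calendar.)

May 1, 1854 is a Monday.
5248 mod 7 = 5, so 5248 days before a Monday is Monday − 5 = Wednesday.

Wednesday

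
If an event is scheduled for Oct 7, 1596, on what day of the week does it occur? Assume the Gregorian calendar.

Doomsday rule: the anchor day for the 1500s is Wednesday. For year 96: 96÷12 = 8 r 0, and 0÷4 = 0, so 8+0+0 = 8.
Wednesday + 8 ≡ Thursday — that's 1596's doomsday.
In October the doomsday date is Oct 10.
Oct 7 is 3 days before Oct 10; 3 mod 7 = 3, so Thursday − 3 = Monday.

Monday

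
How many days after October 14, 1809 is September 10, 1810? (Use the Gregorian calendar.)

331

Oct 14, 1809 → Nov 14, 1809: 31 days (October has 31).
Nov 14, 1809 → Dec 14, 1809: 30 days (November has 30).
Dec 14, 1809 → Jan 14, 1810: 31 days (December has 31).
Jan 14, 1810 → Feb 14, 1810: 31 days (January has 31).
Feb 14, 1810 → Mar 14, 1810: 28 days (February has 28).
Mar 14, 1810 → Apr 14, 1810: 31 days (March has 31).
Apr 14, 1810 → May 14, 1810: 30 days (April has 30).
May 14, 1810 → Jun 14, 1810: 31 days (May has 31).
Jun 14, 1810 → Jul 14, 1810: 30 days (June has 30).
Jul 14, 1810 → Aug 14, 1810: 31 days (July has 31).
Aug 14, 1810 → Sep 10, 1810: 27 days.
Total: 331 days.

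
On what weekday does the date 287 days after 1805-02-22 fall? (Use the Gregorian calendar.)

Friday

First find the weekday of Feb 22, 1805. Doomsday rule: the anchor day for the 1800s is Friday. For year 05: 5÷12 = 0 r 5, and 5÷4 = 1, so 0+5+1 = 6.
Friday + 6 ≡ Thursday — that's 1805's doomsday.
In February the doomsday date is Feb 28 (1805 is not a leap year).
Feb 22 is 6 days before Feb 28; 6 mod 7 = 6, so Thursday − 6 = Friday.
287 mod 7 = 0, so 287 days after a Friday is Friday + 0 = Friday.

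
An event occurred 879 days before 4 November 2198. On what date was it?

June 8, 2196

−365 (one year) → Nov 4, 2197 (514 left).
−365 (one year) → Nov 4, 2196 (149 left).
−4 → Oct 31, 2196 (end of Oct, 31 days; 145 left).
−31 → Sep 30, 2196 (end of Sep, 30 days; 114 left).
−30 → Aug 31, 2196 (end of Aug, 31 days; 84 left).
−31 → Jul 31, 2196 (end of Jul, 31 days; 53 left).
−31 → Jun 30, 2196 (end of Jun, 30 days; 22 left).
−22 → Jun 8, 2196.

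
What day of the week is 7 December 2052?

Saturday

Doomsday rule: the anchor day for the 2000s is Tuesday. For year 52: 52÷12 = 4 r 4, and 4÷4 = 1, so 4+4+1 = 9.
Tuesday + 9 ≡ Thursday — that's 2052's doomsday.
In December the doomsday date is Dec 12.
Dec 7 is 5 days before Dec 12; 5 mod 7 = 5, so Thursday − 5 = Saturday.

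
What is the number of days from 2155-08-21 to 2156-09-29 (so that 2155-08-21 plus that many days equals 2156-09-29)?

405

Aug 21, 2155 → Aug 21, 2156: 366 days (Feb 29, 2156 is in that span).
Aug 21, 2156 → Sep 21, 2156: 31 days (August has 31).
Sep 21, 2156 → Sep 29, 2156: 8 days.
Total: 405 days.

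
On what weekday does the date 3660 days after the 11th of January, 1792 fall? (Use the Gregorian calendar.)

First find the weekday of Jan 11, 1792. Doomsday rule: the anchor day for the 1700s is Sunday. For year 92: 92÷12 = 7 r 8, and 8÷4 = 2, so 7+8+2 = 17.
Sunday + 17 ≡ Wednesday — that's 1792's doomsday.
In January the doomsday date is Jan 4 (1792 is a leap year (divisible by 4)).
Jan 11 is 7 days after Jan 4; 7 mod 7 = 0, so Wednesday + 0 = Wednesday.
3660 mod 7 = 6, so 3660 days after a Wednesday is Wednesday + 6 = Tuesday.

Tuesday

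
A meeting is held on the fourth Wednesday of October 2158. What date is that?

October 25, 2158

October 1, 2158 is a Sunday.
The first Wednesday is therefore October 4 (3 days later).
The fourth Wednesday is 4 + 3×7 = October 25.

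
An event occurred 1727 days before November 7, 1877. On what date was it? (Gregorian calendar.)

February 14, 1873

−365 (one year) → Nov 7, 1876 (1362 left).
−366 (one year; includes Feb 29, 1876) → Nov 7, 1875 (996 left).
−365 (one year) → Nov 7, 1874 (631 left).
−365 (one year) → Nov 7, 1873 (266 left).
−7 → Oct 31, 1873 (end of Oct, 31 days; 259 left).
−31 → Sep 30, 1873 (end of Sep, 30 days; 228 left).
−30 → Aug 31, 1873 (end of Aug, 31 days; 198 left).
−31 → Jul 31, 1873 (end of Jul, 31 days; 167 left).
−31 → Jun 30, 1873 (end of Jun, 30 days; 136 left).
−30 → May 31, 1873 (end of May, 31 days; 106 left).
−31 → Apr 30, 1873 (end of Apr, 30 days; 75 left).
−30 → Mar 31, 1873 (end of Mar, 31 days; 45 left).
−31 → Feb 28, 1873 (end of Feb, 28 days; 14 left).
−14 → Feb 14, 1873.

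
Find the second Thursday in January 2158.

January 1, 2158 is a Sunday.
The first Thursday is therefore January 5 (4 days later).
The second Thursday is 5 + 1×7 = January 12.

January 12, 2158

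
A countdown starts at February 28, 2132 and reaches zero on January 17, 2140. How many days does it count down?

2880

Feb 28, 2132 → Feb 28, 2133: 366 days (Feb 29, 2132 is in that span).
Feb 28, 2133 → Feb 28, 2134: 365 days.
Feb 28, 2134 → Feb 28, 2135: 365 days.
Feb 28, 2135 → Feb 28, 2136: 365 days.
Feb 28, 2136 → Feb 28, 2137: 366 days (Feb 29, 2136 is in that span).
Feb 28, 2137 → Feb 28, 2138: 365 days.
Feb 28, 2138 → Feb 28, 2139: 365 days.
Feb 28, 2139 → Mar 28, 2139: 28 days (February has 28).
Mar 28, 2139 → Apr 28, 2139: 31 days (March has 31).
Apr 28, 2139 → May 28, 2139: 30 days (April has 30).
May 28, 2139 → Jun 28, 2139: 31 days (May has 31).
Jun 28, 2139 → Jul 28, 2139: 30 days (June has 30).
Jul 28, 2139 → Aug 28, 2139: 31 days (July has 31).
Aug 28, 2139 → Sep 28, 2139: 31 days (August has 31).
Sep 28, 2139 → Oct 28, 2139: 30 days (September has 30).
Oct 28, 2139 → Nov 28, 2139: 31 days (October has 31).
Nov 28, 2139 → Dec 28, 2139: 30 days (November has 30).
Dec 28, 2139 → Jan 17, 2140: 20 days.
Total: 2880 days.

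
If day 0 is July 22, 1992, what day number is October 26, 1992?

Jul 22, 1992 → Aug 22, 1992: 31 days (July has 31).
Aug 22, 1992 → Sep 22, 1992: 31 days (August has 31).
Sep 22, 1992 → Oct 22, 1992: 30 days (September has 30).
Oct 22, 1992 → Oct 26, 1992: 4 days.
Total: 96 days.

96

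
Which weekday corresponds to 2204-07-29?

Doomsday rule: the anchor day for the 2200s is Friday. For year 04: 4÷12 = 0 r 4, and 4÷4 = 1, so 0+4+1 = 5.
Friday + 5 ≡ Wednesday — that's 2204's doomsday.
In July the doomsday date is Jul 11.
Jul 29 is 18 days after Jul 11; 18 mod 7 = 4, so Wednesday + 4 = Sunday.

Sunday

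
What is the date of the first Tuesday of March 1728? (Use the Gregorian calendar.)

March 1, 1728 is a Monday.
The first Tuesday is therefore March 2 (1 days later).

March 2, 1728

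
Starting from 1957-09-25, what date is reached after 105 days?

January 8, 1958

Sep has 30 days: +6 → Oct 1, 1957 (99 left).
Oct has 31 days: +31 → Nov 1, 1957 (68 left).
Nov has 30 days: +30 → Dec 1, 1957 (38 left).
Dec has 31 days: +31 → Jan 1, 1958 (7 left).
+7 → Jan 8, 1958.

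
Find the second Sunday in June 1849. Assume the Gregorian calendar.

June 1, 1849 is a Friday.
The first Sunday is therefore June 3 (2 days later).
The second Sunday is 3 + 1×7 = June 10.

June 10, 1849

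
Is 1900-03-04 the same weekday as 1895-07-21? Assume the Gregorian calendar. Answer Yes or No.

Yes

From Jul 21, 1895 to Mar 4, 1900 is 1687 days.
1687 mod 7 = 0, so they are the same weekday.
(Jul 21, 1895 is a Sunday; Mar 4, 1900 is a Sunday.)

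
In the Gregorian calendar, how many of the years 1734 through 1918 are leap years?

Multiples of 4 in [1734,1918]: 46.
Of those, multiples of 100: 2 (not leap unless ÷400).
Multiples of 400: 0.
Leap years = 46 − 2 + 0 = 44.

44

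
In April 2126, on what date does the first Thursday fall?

April 1, 2126 is a Monday.
The first Thursday is therefore April 4 (3 days later).

April 4, 2126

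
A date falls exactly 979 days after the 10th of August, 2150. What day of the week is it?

Aug 10, 2150 is a Monday.
979 mod 7 = 6, so 979 days after a Monday is Monday + 6 = Sunday.

Sunday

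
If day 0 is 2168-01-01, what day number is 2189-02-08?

7709

Jan 1, 2168 → Jan 1, 2169: 366 days (Feb 29, 2168 is in that span).
Jan 1, 2169 → Jan 1, 2170: 365 days.
Jan 1, 2170 → Jan 1, 2171: 365 days.
Jan 1, 2171 → Jan 1, 2172: 365 days.
Jan 1, 2172 → Jan 1, 2173: 366 days (Feb 29, 2172 is in that span).
Jan 1, 2173 → Jan 1, 2174: 365 days.
Jan 1, 2174 → Jan 1, 2175: 365 days.
Jan 1, 2175 → Jan 1, 2176: 365 days.
Jan 1, 2176 → Jan 1, 2177: 366 days (Feb 29, 2176 is in that span).
Jan 1, 2177 → Jan 1, 2178: 365 days.
Jan 1, 2178 → Jan 1, 2179: 365 days.
Jan 1, 2179 → Jan 1, 2180: 365 days.
Jan 1, 2180 → Jan 1, 2181: 366 days (Feb 29, 2180 is in that span).
Jan 1, 2181 → Jan 1, 2182: 365 days.
Jan 1, 2182 → Jan 1, 2183: 365 days.
Jan 1, 2183 → Jan 1, 2184: 365 days.
Jan 1, 2184 → Jan 1, 2185: 366 days (Feb 29, 2184 is in that span).
Jan 1, 2185 → Jan 1, 2186: 365 days.
Jan 1, 2186 → Jan 1, 2187: 365 days.
Jan 1, 2187 → Jan 1, 2188: 365 days.
Jan 1, 2188 → Jan 1, 2189: 366 days (Feb 29, 2188 is in that span).
Jan 1, 2189 → Feb 1, 2189: 31 days (January has 31).
Feb 1, 2189 → Feb 8, 2189: 7 days.
Total: 7709 days.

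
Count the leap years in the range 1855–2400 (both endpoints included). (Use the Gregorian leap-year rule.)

Multiples of 4 in [1855,2400]: 137.
Of those, multiples of 100: 6 (not leap unless ÷400).
Multiples of 400: 2.
Leap years = 137 − 6 + 2 = 133.

133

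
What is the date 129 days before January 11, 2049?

September 4, 2048

−11 → Dec 31, 2048 (end of Dec, 31 days; 118 left).
−31 → Nov 30, 2048 (end of Nov, 30 days; 87 left).
−30 → Oct 31, 2048 (end of Oct, 31 days; 57 left).
−31 → Sep 30, 2048 (end of Sep, 30 days; 26 left).
−26 → Sep 4, 2048.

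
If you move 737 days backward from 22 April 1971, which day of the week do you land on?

Tuesday

Apr 22, 1971 is a Thursday.
737 mod 7 = 2, so 737 days before a Thursday is Thursday − 2 = Tuesday.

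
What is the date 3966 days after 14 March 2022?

+365 (one year) → Mar 14, 2023 (3601 left).
+366 (one year; includes Feb 29, 2024) → Mar 14, 2024 (3235 left).
+365 (one year) → Mar 14, 2025 (2870 left).
+365 (one year) → Mar 14, 2026 (2505 left).
+365 (one year) → Mar 14, 2027 (2140 left).
+366 (one year; includes Feb 29, 2028) → Mar 14, 2028 (1774 left).
+365 (one year) → Mar 14, 2029 (1409 left).
+365 (one year) → Mar 14, 2030 (1044 left).
+365 (one year) → Mar 14, 2031 (679 left).
+366 (one year; includes Feb 29, 2032) → Mar 14, 2032 (313 left).
Mar has 31 days: +18 → Apr 1, 2032 (295 left).
Apr has 30 days: +30 → May 1, 2032 (265 left).
May has 31 days: +31 → Jun 1, 2032 (234 left).
Jun has 30 days: +30 → Jul 1, 2032 (204 left).
Jul has 31 days: +31 → Aug 1, 2032 (173 left).
Aug has 31 days: +31 → Sep 1, 2032 (142 left).
Sep has 30 days: +30 → Oct 1, 2032 (112 left).
Oct has 31 days: +31 → Nov 1, 2032 (81 left).
Nov has 30 days: +30 → Dec 1, 2032 (51 left).
Dec has 31 days: +31 → Jan 1, 2033 (20 left).
+20 → Jan 21, 2033.

January 21, 2033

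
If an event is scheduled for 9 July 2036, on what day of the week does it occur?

Wednesday

Doomsday rule: the anchor day for the 2000s is Tuesday. For year 36: 36÷12 = 3 r 0, and 0÷4 = 0, so 3+0+0 = 3.
Tuesday + 3 ≡ Friday — that's 2036's doomsday.
In July the doomsday date is Jul 11.
Jul 9 is 2 days before Jul 11; 2 mod 7 = 2, so Friday − 2 = Wednesday.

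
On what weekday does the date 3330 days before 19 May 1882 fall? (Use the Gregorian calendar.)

May 19, 1882 is a Friday.
3330 mod 7 = 5, so 3330 days before a Friday is Friday − 5 = Sunday.

Sunday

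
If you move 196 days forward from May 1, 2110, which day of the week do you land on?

First find the weekday of May 1, 2110. Doomsday rule: the anchor day for the 2100s is Sunday. For year 10: 10÷12 = 0 r 10, and 10÷4 = 2, so 0+10+2 = 12.
Sunday + 12 ≡ Friday — that's 2110's doomsday.
In May the doomsday date is May 9.
May 1 is 8 days before May 9; 8 mod 7 = 1, so Friday − 1 = Thursday.
196 mod 7 = 0, so 196 days after a Thursday is Thursday + 0 = Thursday.

Thursday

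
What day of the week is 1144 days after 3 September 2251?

First find the weekday of Sep 3, 2251. Doomsday rule: the anchor day for the 2200s is Friday. For year 51: 51÷12 = 4 r 3, and 3÷4 = 0, so 4+3+0 = 7.
Friday + 7 ≡ Friday — that's 2251's doomsday.
In September the doomsday date is Sep 5.
Sep 3 is 2 days before Sep 5; 2 mod 7 = 2, so Friday − 2 = Wednesday.
1144 mod 7 = 3, so 1144 days after a Wednesday is Wednesday + 3 = Saturday.

Saturday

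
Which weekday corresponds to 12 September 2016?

Monday

January 1, 2016 is a Friday.
Jan 1, 2016 → Feb 1, 2016: 31 days (January has 31).
Feb 1, 2016 → Mar 1, 2016: 29 days (February has 29).
Mar 1, 2016 → Apr 1, 2016: 31 days (March has 31).
Apr 1, 2016 → May 1, 2016: 30 days (April has 30).
May 1, 2016 → Jun 1, 2016: 31 days (May has 31).
Jun 1, 2016 → Jul 1, 2016: 30 days (June has 30).
Jul 1, 2016 → Aug 1, 2016: 31 days (July has 31).
Aug 1, 2016 → Sep 1, 2016: 31 days (August has 31).
Sep 1, 2016 → Sep 12, 2016: 11 days.
Total: 255 days.
255 mod 7 = 3, so Friday + 3 = Monday.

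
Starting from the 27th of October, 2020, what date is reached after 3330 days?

December 9, 2029

+365 (one year) → Oct 27, 2021 (2965 left).
+365 (one year) → Oct 27, 2022 (2600 left).
+365 (one year) → Oct 27, 2023 (2235 left).
+366 (one year; includes Feb 29, 2024) → Oct 27, 2024 (1869 left).
+365 (one year) → Oct 27, 2025 (1504 left).
+365 (one year) → Oct 27, 2026 (1139 left).
+365 (one year) → Oct 27, 2027 (774 left).
+366 (one year; includes Feb 29, 2028) → Oct 27, 2028 (408 left).
+365 (one year) → Oct 27, 2029 (43 left).
Oct has 31 days: +5 → Nov 1, 2029 (38 left).
Nov has 30 days: +30 → Dec 1, 2029 (8 left).
+8 → Dec 9, 2029.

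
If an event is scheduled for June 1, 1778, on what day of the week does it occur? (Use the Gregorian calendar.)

Doomsday rule: the anchor day for the 1700s is Sunday. For year 78: 78÷12 = 6 r 6, and 6÷4 = 1, so 6+6+1 = 13.
Sunday + 13 ≡ Saturday — that's 1778's doomsday.
In June the doomsday date is Jun 6.
Jun 1 is 5 days before Jun 6; 5 mod 7 = 5, so Saturday − 5 = Monday.

Monday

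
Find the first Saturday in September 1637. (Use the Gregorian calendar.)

September 1, 1637 is a Tuesday.
The first Saturday is therefore September 5 (4 days later).

September 5, 1637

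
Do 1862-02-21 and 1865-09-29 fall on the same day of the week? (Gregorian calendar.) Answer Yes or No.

From Feb 21, 1862 to Sep 29, 1865 is 1316 days.
1316 mod 7 = 0, so they are the same weekday.
(Feb 21, 1862 is a Friday; Sep 29, 1865 is a Friday.)

Yes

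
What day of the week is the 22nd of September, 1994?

January 1, 1994 is a Saturday.
Jan 1, 1994 → Feb 1, 1994: 31 days (January has 31).
Feb 1, 1994 → Mar 1, 1994: 28 days (February has 28).
Mar 1, 1994 → Apr 1, 1994: 31 days (March has 31).
Apr 1, 1994 → May 1, 1994: 30 days (April has 30).
May 1, 1994 → Jun 1, 1994: 31 days (May has 31).
Jun 1, 1994 → Jul 1, 1994: 30 days (June has 30).
Jul 1, 1994 → Aug 1, 1994: 31 days (July has 31).
Aug 1, 1994 → Sep 1, 1994: 31 days (August has 31).
Sep 1, 1994 → Sep 22, 1994: 21 days.
Total: 264 days.
264 mod 7 = 5, so Saturday + 5 = Thursday.

Thursday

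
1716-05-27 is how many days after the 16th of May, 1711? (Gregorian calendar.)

May 16, 1711 → May 16, 1712: 366 days (Feb 29, 1712 is in that span).
May 16, 1712 → May 16, 1713: 365 days.
May 16, 1713 → May 16, 1714: 365 days.
May 16, 1714 → May 16, 1715: 365 days.
May 16, 1715 → Jun 16, 1715: 31 days (May has 31).
Jun 16, 1715 → Jul 16, 1715: 30 days (June has 30).
Jul 16, 1715 → Aug 16, 1715: 31 days (July has 31).
Aug 16, 1715 → Sep 16, 1715: 31 days (August has 31).
Sep 16, 1715 → Oct 16, 1715: 30 days (September has 30).
Oct 16, 1715 → Nov 16, 1715: 31 days (October has 31).
Nov 16, 1715 → Dec 16, 1715: 30 days (November has 30).
Dec 16, 1715 → Jan 16, 1716: 31 days (December has 31).
Jan 16, 1716 → Feb 16, 1716: 31 days (January has 31).
Feb 16, 1716 → Mar 16, 1716: 29 days (February has 29).
Mar 16, 1716 → Apr 16, 1716: 31 days (March has 31).
Apr 16, 1716 → May 16, 1716: 30 days (April has 30).
May 16, 1716 → May 27, 1716: 11 days.
Total: 1838 days.

1838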